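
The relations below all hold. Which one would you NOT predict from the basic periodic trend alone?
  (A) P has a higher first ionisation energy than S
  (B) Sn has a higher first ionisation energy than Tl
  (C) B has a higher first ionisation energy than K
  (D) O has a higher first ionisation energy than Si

The general trend: first ionisation energy increases across a period and decreases down a group.
(A) P (period 3, group 15) vs S (period 3, group 16): the stated order contradicts the simple trend.
(B) Sn (period 5, group 14) vs Tl (period 6, group 13): the stated order agrees with the simple trend.
(C) B (period 2, group 13) vs K (period 4, group 1): the stated order agrees with the simple trend.
(D) O (period 2, group 16) vs Si (period 3, group 14): the stated order agrees with the simple trend.
The exception is (A): S (3p⁴) ionizes more easily than half-filled P (3p³) because the paired 3p electron in S is pushed out by e⁻–e⁻ repulsion.

(A)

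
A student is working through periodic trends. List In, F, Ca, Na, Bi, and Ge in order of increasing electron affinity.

F is in period 2, group 17; Na is in period 3, group 1; Ca is in period 4, group 2; Ge is in period 4, group 14; In is in period 5, group 13; Bi is in period 6, group 15.
Electron affinity generally becomes more exothermic across a period toward the halogens and less exothermic down a group.
These span different periods and groups, so the two trends combine.
In > Ca: period and group pull opposite ways; the across-period shift dominates (29 vs 2 kJ/mol).
Na > In: period and group pull opposite ways; the down-group shift dominates (53 vs 29 kJ/mol).
Bi > Na: the two effects oppose for this pair; the across-period effect wins (91 vs 53 kJ/mol).
Ge > Bi: period and group pull opposite ways; the down-group shift dominates (119 vs 91 kJ/mol).
F > Ge: relative to Ge, both the across-period and down-group shifts push F's electron affinity up.
For reference (kJ/mol): F 328, Na 53, Ca 2, Ge 119, In 29, Bi 91.
So from lowest to highest: Ca < In < Na < Bi < Ge < F.

Ca < In < Na < Bi < Ge < F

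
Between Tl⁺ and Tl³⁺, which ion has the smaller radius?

Tl³⁺

Both ions have Z = 81 protons, but Tl³⁺ has lost more electrons, so its remaining electrons feel a larger effective nuclear charge per electron and are pulled in more tightly.
Higher positive charge → smaller ion, so Tl⁺ > Tl³⁺.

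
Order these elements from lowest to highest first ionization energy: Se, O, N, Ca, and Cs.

N is in period 2, group 15; O is in period 2, group 16; Ca is in period 4, group 2; Se is in period 4, group 16; Cs is in period 6, group 1.
First ionization energy rises across a period (greater Z_eff holds electrons more tightly) and falls down a group (valence electrons are farther from the nucleus).
Neither a single period nor a single group — weigh both effects.
Ca > Cs: relative to Cs, both the across-period and down-group shifts push Ca's first ionization energy up.
Se > Ca: Se lies to the right of Ca in period 4, so the across-period effect alone puts Se higher.
O > Se: they share group 16; the group trend gives O the larger value.
N > O: this pair runs against the simple trend — see the exception note.
Note the exception: N has a higher first ionization energy than O, contrary to the simple trend — pairing an electron in O's 2p⁴ costs repulsion energy, so O ionizes more easily than half-filled N (2p³).
Tabulated first ionization energy (kJ/mol): N 1402, O 1314, Ca 590, Se 941, Cs 376.
So from lowest to highest: Cs < Ca < Se < O < N.

Cs < Ca < Se < O < N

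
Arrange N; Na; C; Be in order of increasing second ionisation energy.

Be < C < N < Na

The second ionization energy removes an electron from the +1 ion. For each element: N⁺ still has 4 valence electrons; Na⁺ is the bare [Ne] core; C⁺ still has 3 valence electrons; Be⁺ still has 1 valence electron.
Core electrons are held far more tightly than valence electrons, so Na tops the IE_2 order.
Valence configurations: N⁺ [He]2s²2p², C⁺ [He]2s²2p¹, Be⁺ [He]2s¹.
Approximate IE_2 values (kJ/mol): N 2856, Na 4562, C 2353, Be 1757.
Hence IE_2: Be < C < N < Na.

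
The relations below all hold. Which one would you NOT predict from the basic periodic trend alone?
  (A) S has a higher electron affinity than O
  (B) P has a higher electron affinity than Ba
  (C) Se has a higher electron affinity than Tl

The general trend: electron affinity increases across a period and decreases down a group.
(A) S (period 3, group 16) vs O (period 2, group 16): the stated order contradicts the simple trend.
(B) P (period 3, group 15) vs Ba (period 6, group 2): the stated order agrees with the simple trend.
(C) Se (period 4, group 16) vs Tl (period 6, group 13): the stated order agrees with the simple trend.
The exception is (A): the compact 2p subshell of O repels the added electron more than S's larger 3p does.

(A)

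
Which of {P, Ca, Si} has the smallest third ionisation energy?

P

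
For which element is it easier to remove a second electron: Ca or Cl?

Ca

The second ionization energy removes an electron from the +1 ion. For each element: Ca⁺ still has 1 valence electron; Cl⁺ still has 6 valence electrons.
All are still removing valence electrons, so compare the +1 ions as you would atoms: IE_2 generally rises across a period (higher Z_eff) and falls down a group (larger shell), subject to the usual subshell exceptions.
Valence configurations: Ca⁺ [Ar]4s¹, Cl⁺ [Ne]3s²3p⁴.
Approximate IE_2 values (kJ/mol): Ca 1145, Cl 2298.
So the second ionization energies run Ca < Cl.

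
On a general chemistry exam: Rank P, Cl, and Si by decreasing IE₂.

Cl > P > Si

The second ionization energy removes an electron from the +1 ion. For each element: P⁺ still has 4 valence electrons; Cl⁺ still has 6 valence electrons; Si⁺ still has 3 valence electrons.
All are still removing valence electrons, so compare the +1 ions as you would atoms: IE_2 generally rises across a period (higher Z_eff) and falls down a group (larger shell), subject to the usual subshell exceptions.
Valence configurations: P⁺ [Ne]3s²3p², Cl⁺ [Ne]3s²3p⁴, Si⁺ [Ne]3s²3p¹.
Approximate IE_2 values (kJ/mol): P 1907, Cl 2298, Si 1577.
Overall IE_2 order: Si < P < Cl.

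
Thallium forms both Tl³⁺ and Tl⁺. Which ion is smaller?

Tl³⁺

Both ions have Z = 81 protons, but Tl³⁺ has lost more electrons, so its remaining electrons feel a larger effective nuclear charge per electron and are pulled in more tightly.
Higher positive charge → smaller ion, so Tl⁺ > Tl³⁺.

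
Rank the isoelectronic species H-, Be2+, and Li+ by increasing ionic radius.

Be2+, Li+, H-

All of these have 2 electrons, so size is governed by nuclear charge alone: the more protons, the stronger the pull on the same electron cloud, and the smaller the ion.
Nuclear charges: Be2+ (Z=4), Li+ (Z=3), H- (Z=1).
Smallest to largest: Be2+ < Li+ < H-.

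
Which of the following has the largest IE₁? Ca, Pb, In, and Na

Pb

Na is in period 3, group 1; Ca is in period 4, group 2; In is in period 5, group 13; Pb is in period 6, group 14.
IE₁ increases left→right with effective nuclear charge and decreases top→bottom as the valence shell moves farther out.
A diagonal step moves right (one effect) and down (the opposite effect) at once.
In > Na: period and group pull opposite ways; the across-period shift dominates (558 vs 496 kJ/mol).
Ca > In: the two effects oppose for this pair; the down-group effect wins (590 vs 558 kJ/mol).
Pb > Ca: the two effects oppose for this pair; the across-period effect wins (716 vs 590 kJ/mol).
Approximate values (kJ/mol): Na 496, Ca 590, In 558, Pb 716.
The largest IE₁ among these belongs to Pb.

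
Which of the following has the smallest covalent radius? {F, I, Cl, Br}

F is in period 2, group 17; Cl is in period 3, group 17; Br is in period 4, group 17; I is in period 5, group 17.
Across a period the added protons contract the valence shell; down a group each new principal shell makes the atom larger.
All are in group 17, so atomic radius increases down the group.
The smallest covalent radius among these belongs to F.

F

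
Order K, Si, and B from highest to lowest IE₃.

The third ionization energy removes an electron from the +2 ion. For each element: K²⁺ is already 1 electron into the core; Si²⁺ still has 2 valence electrons; B²⁺ still has 1 valence electron.
Pulling an electron out of a noble-gas core costs far more than removing a remaining valence electron, so K sits at the high end of IE_3.
Valence configurations: Si²⁺ [Ne]3s², B²⁺ [He]2s¹.
The numbers (kJ/mol): K 4420, Si 3232, B 3660.
Putting it together, IE_3: Si < B < K.

K > B > Si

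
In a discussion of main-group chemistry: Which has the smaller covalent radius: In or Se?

Se

Atomic radius shrinks across a period as nuclear charge pulls the same shell inward, and grows down a group as new shells are added.
These span different periods and groups, so the two trends combine.
In > Se: both effects reinforce here, so In is clearly the larger of the two.
Approximate values (pm): Se 116, In 142.
So Se has the smaller covalent radius (Se < In).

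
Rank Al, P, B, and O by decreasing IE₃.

O > B > P > Al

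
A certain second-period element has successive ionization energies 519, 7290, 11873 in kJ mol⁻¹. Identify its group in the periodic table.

Look for the largest jump between consecutive ionization energies: IE2/IE1 ≈ 14.0, far larger than any earlier ratio.
That jump marks the point where a core electron is being removed. So the atom has 1 valence electron.
A main-group element with 1 valence electron is in group 1.

Group 1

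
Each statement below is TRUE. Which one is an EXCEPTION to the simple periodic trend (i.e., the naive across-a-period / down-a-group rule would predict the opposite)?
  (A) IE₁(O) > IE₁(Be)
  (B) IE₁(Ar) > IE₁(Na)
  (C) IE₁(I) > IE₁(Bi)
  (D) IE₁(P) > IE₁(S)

(D)

The general trend: first ionisation energy increases across a period and decreases down a group.
(A) O (period 2, group 16) vs Be (period 2, group 2): the stated order agrees with the simple trend.
(B) Ar (period 3, group 18) vs Na (period 3, group 1): the stated order agrees with the simple trend.
(C) I (period 5, group 17) vs Bi (period 6, group 15): the stated order agrees with the simple trend.
(D) P (period 3, group 15) vs S (period 3, group 16): the stated order contradicts the simple trend.
The exception is (D): S (3p⁴) ionizes more easily than half-filled P (3p³) because the paired 3p electron in S is pushed out by e⁻–e⁻ repulsion.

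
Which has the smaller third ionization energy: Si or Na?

Si

Consider each +2 ion: Si²⁺ still has 2 valence electrons; Na²⁺ is already 1 electron into the core.
Core electrons are held far more tightly than valence electrons, so Na tops the IE_3 order.
Approximate IE_3 values (kJ/mol): Si 3232, Na 6910.
Putting it together, IE_3: Si < Na.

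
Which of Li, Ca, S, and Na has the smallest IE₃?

The third ionization energy removes an electron from the +2 ion. For each element: Li²⁺ is already 1 electron into the core; Ca²⁺ is the bare [Ar] core; S²⁺ still has 4 valence electrons; Na²⁺ is already 1 electron into the core.
Core electrons are held far more tightly than valence electrons, so Ca, Na and Li top the IE_3 order.
Tabulated IE_3 (kJ/mol): Li 11815, Ca 4912, S 3357, Na 6910.
Overall IE_3 order: S < Ca < Na < Li.

S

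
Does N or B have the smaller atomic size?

N

B is in period 2, group 13; N is in period 2, group 15.
Moving right in a period, electrons are added to the same shell under a stronger nuclear pull, so atoms get smaller; moving down, a new shell is opened and atoms get larger.
All lie in period 2, so atomic radius increases right to left.
So N has the smaller atomic size (N < B).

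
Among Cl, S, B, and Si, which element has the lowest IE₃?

Si

After 2 electrons have been removed, what remains? Cl²⁺ still has 5 valence electrons; S²⁺ still has 4 valence electrons; B²⁺ still has 1 valence electron; Si²⁺ still has 2 valence electrons.
All are still removing valence electrons, so compare the +2 ions as you would atoms: IE_3 generally rises across a period (higher Z_eff) and falls down a group (larger shell), subject to the usual subshell exceptions.
Valence configurations: Cl²⁺ [Ne]3s²3p³, S²⁺ [Ne]3s²3p², B²⁺ [He]2s¹, Si²⁺ [Ne]3s².
The numbers (kJ/mol): Cl 3822, S 3357, B 3660, Si 3232.
Overall IE_3 order: Si < S < B < Cl.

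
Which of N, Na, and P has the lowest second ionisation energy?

P

IE_2 is the cost of taking one more electron from the +1 cation: N⁺ still has 4 valence electrons; Na⁺ is the bare [Ne] core; P⁺ still has 4 valence electrons.
Pulling an electron out of a noble-gas core costs far more than removing a remaining valence electron, so Na sits at the high end of IE_2.
Valence configurations: N⁺ [He]2s²2p², P⁺ [Ne]3s²3p².
Tabulated IE_2 (kJ/mol): N 2856, Na 4562, P 1907.
Hence IE_2: P < N < Na.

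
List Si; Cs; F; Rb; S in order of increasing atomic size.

F < S < Si < Rb < Cs

Moving right in a period, electrons are added to the same shell under a stronger nuclear pull, so atoms get smaller; moving down, a new shell is opened and atoms get larger.
Neither a single period nor a single group — weigh both effects.
S > F: relative to F, both the across-period and down-group shifts push S's atomic radius up.
Si > S: Si lies to the left of S in period 3, so the across-period effect alone puts Si larger.
Rb > Si: both effects reinforce here, so Rb is clearly the larger of the two.
Cs > Rb: Cs sits below Rb in group 1, so the down-group effect alone puts Cs larger.
Approximate values (pm): F 64, Si 116, S 103, Rb 210, Cs 232.
So from smallest to largest: F < S < Si < Rb < Cs.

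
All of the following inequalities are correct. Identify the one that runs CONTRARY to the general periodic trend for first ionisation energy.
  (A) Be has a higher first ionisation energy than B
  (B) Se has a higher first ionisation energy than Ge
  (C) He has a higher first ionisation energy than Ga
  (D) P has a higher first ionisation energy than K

The general trend: first ionisation energy increases across a period and decreases down a group.
(A) Be (period 2, group 2) vs B (period 2, group 13): the stated order contradicts the simple trend.
(B) Se (period 4, group 16) vs Ge (period 4, group 14): the stated order agrees with the simple trend.
(C) He (period 1, group 18) vs Ga (period 4, group 13): the stated order agrees with the simple trend.
(D) P (period 3, group 15) vs K (period 4, group 1): the stated order agrees with the simple trend.
The exception is (A): removing B's lone 2p electron is easier than breaking Be's filled 2s².

(A)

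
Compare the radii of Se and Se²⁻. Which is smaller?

Forming Se²⁻ adds 2 electrons to Se. More electron–electron repulsion in the same shell, with unchanged nuclear charge, lets the cloud expand.
An anion is larger than its parent atom: Se²⁻ > Se.

Se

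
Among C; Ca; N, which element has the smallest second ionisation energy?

Ca

After 1 electron has been removed, what remains? C⁺ still has 3 valence electrons; Ca⁺ still has 1 valence electron; N⁺ still has 4 valence electrons.
All are still removing valence electrons, so compare the +1 ions as you would atoms: IE_2 generally rises across a period (higher Z_eff) and falls down a group (larger shell), subject to the usual subshell exceptions.
Valence configurations: C⁺ [He]2s²2p¹, Ca⁺ [Ar]4s¹, N⁺ [He]2s²2p².
Approximate IE_2 values (kJ/mol): C 2353, Ca 1145, N 2856.
Overall IE_2 order: Ca < C < N.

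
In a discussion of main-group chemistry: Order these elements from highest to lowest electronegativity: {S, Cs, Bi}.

S, Bi, Cs

Smaller atoms with higher effective nuclear charge are more electronegative.
These span different periods and groups, so the two trends combine.
Bi > Cs: Bi lies to the right of Cs in period 6, so the across-period effect alone puts Bi higher.
S > Bi: both effects reinforce here, so S is clearly the higher of the two.
For reference (Pauling): S 2.58, Cs 0.79, Bi 2.02.
So from highest to lowest: S > Bi > Cs.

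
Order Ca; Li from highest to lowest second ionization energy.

Li > Ca

The second ionization energy removes an electron from the +1 ion. For each element: Ca⁺ still has 1 valence electron; Li⁺ is the bare [He] core.
Pulling an electron out of a noble-gas core costs far more than removing a remaining valence electron, so Li sits at the high end of IE_2.
Approximate IE_2 values (kJ/mol): Ca 1145, Li 7298.
Hence IE_2: Ca < Li.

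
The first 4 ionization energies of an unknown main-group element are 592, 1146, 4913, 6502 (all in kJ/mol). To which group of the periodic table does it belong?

Group 2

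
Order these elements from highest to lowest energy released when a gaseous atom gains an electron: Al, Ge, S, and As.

S > Ge > As > Al

Al is in period 3, group 13; S is in period 3, group 16; Ge is in period 4, group 14; As is in period 4, group 15.
EA tends to increase across a period and decrease down a group, though the pattern is less regular than for IE or radius.
These span different periods and groups, so the two trends combine.
As > Al: the two effects oppose for this pair; the across-period effect wins (78 vs 42 kJ/mol).
Ge > As: this pair runs against the simple trend — see the exception note.
S > Ge: both effects reinforce here, so S is clearly the higher of the two.
Note the exception: Ge has a higher electron affinity than As, contrary to the simple trend — adding an electron to As's half-filled 4p³ is unfavourable, so Ge (4p²) has the more exothermic EA.
Tabulated electron affinity (kJ/mol): Al 42, S 200, Ge 119, As 78.
So from highest to lowest: S > Ge > As > Al.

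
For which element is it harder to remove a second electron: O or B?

IE_2 is the cost of taking one more electron from the +1 cation: O⁺ still has 5 valence electrons; B⁺ still has 2 valence electrons.
All are still removing valence electrons, so compare the +1 ions as you would atoms: IE_2 generally rises across a period (higher Z_eff) and falls down a group (larger shell), subject to the usual subshell exceptions.
Valence configurations: O⁺ [He]2s²2p³, B⁺ [He]2s².
Approximate IE_2 values (kJ/mol): O 3388, B 2427.
Overall IE_2 order: B < O.

O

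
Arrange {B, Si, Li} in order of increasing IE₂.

Consider each +1 ion: B⁺ still has 2 valence electrons; Si⁺ still has 3 valence electrons; Li⁺ is the bare [He] core.
Breaking into a closed-shell core is much more expensive than removing a leftover valence electron — Li has the largest IE_2 here.
Valence configurations: B⁺ [He]2s², Si⁺ [Ne]3s²3p¹.
Tabulated IE_2 (kJ/mol): B 2427, Si 1577, Li 7298.
So the second ionization energies run Si < B < Li.

Si, B, Li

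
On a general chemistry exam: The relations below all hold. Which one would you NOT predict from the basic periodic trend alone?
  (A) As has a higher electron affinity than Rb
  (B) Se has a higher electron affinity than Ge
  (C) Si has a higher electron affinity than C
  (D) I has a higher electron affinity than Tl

The general trend: electron affinity increases across a period and decreases down a group.
(A) As (period 4, group 15) vs Rb (period 5, group 1): the stated order agrees with the simple trend.
(B) Se (period 4, group 16) vs Ge (period 4, group 14): the stated order agrees with the simple trend.
(C) Si (period 3, group 14) vs C (period 2, group 14): the stated order contradicts the simple trend.
(D) I (period 5, group 17) vs Tl (period 6, group 13): the stated order agrees with the simple trend.
The exception is (C): Si's larger, more diffuse 3p orbitals accept an added electron slightly more readily than C's compact 2p.

(C)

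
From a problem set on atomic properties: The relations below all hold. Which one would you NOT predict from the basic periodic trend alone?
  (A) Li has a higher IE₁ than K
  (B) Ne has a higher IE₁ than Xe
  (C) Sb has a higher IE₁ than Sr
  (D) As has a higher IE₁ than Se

(D)

The general trend: IE₁ increases across a period and decreases down a group.
(A) Li (period 2, group 1) vs K (period 4, group 1): the stated order agrees with the simple trend.
(B) Ne (period 2, group 18) vs Xe (period 5, group 18): the stated order agrees with the simple trend.
(C) Sb (period 5, group 15) vs Sr (period 5, group 2): the stated order agrees with the simple trend.
(D) As (period 4, group 15) vs Se (period 4, group 16): the stated order contradicts the simple trend.
The exception is (D): Se (4p⁴) ionizes more easily than half-filled As (4p³).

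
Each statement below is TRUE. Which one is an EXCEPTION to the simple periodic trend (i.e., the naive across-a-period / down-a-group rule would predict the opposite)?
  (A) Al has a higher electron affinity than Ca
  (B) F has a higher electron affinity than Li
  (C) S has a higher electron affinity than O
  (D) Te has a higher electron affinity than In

(C)

The general trend: electron affinity increases across a period and decreases down a group.
(A) Al (period 3, group 13) vs Ca (period 4, group 2): the stated order agrees with the simple trend.
(B) F (period 2, group 17) vs Li (period 2, group 1): the stated order agrees with the simple trend.
(C) S (period 3, group 16) vs O (period 2, group 16): the stated order contradicts the simple trend.
(D) Te (period 5, group 16) vs In (period 5, group 13): the stated order agrees with the simple trend.
The exception is (C): the compact 2p subshell of O repels the added electron more than S's larger 3p does.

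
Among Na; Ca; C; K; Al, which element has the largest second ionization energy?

Consider each +1 ion: Na⁺ is the bare [Ne] core; Ca⁺ still has 1 valence electron; C⁺ still has 3 valence electrons; K⁺ is the bare [Ar] core; Al⁺ still has 2 valence electrons.
Breaking into a closed-shell core is much more expensive than removing a leftover valence electron — K and Na have the largest IE_2 here.
Valence configurations: Ca⁺ [Ar]4s¹, C⁺ [He]2s²2p¹, Al⁺ [Ne]3s².
Tabulated IE_2 (kJ/mol): Na 4562, Ca 1145, C 2353, K 3052, Al 1817.
Overall IE_2 order: Ca < Al < C < K < Na.

Na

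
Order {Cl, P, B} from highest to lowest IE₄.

B > Cl > P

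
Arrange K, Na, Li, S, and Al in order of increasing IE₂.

Al, S, K, Na, Li

The second ionization energy removes an electron from the +1 ion. For each element: K⁺ is the bare [Ar] core; Na⁺ is the bare [Ne] core; Li⁺ is the bare [He] core; S⁺ still has 5 valence electrons; Al⁺ still has 2 valence electrons.
Core electrons are held far more tightly than valence electrons, so K, Na and Li top the IE_2 order.
Valence configurations: S⁺ [Ne]3s²3p³, Al⁺ [Ne]3s².
Approximate IE_2 values (kJ/mol): K 3052, Na 4562, Li 7298, S 2252, Al 1817.
Putting it together, IE_2: Al < S < K < Na < Li.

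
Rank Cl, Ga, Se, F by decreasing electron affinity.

Cl > F > Se > Ga

F is in period 2, group 17; Cl is in period 3, group 17; Ga is in period 4, group 13; Se is in period 4, group 16.
Adding an electron releases more energy for atoms nearer the top right (short of the noble gases).
Here both period and group differ, so the two effects have to be weighed against each other.
Se > Ga: Se lies to the right of Ga in period 4, so the across-period effect alone puts Se higher.
F > Se: relative to Se, both the across-period and down-group shifts push F's electron affinity up.
Cl > F: this pair runs against the simple trend — see the exception note.
Note the exception: Cl has a higher electron affinity than F, contrary to the simple trend — F's small 2p subshell makes the incoming electron feel strong e⁻–e⁻ repulsion, so Cl actually releases more energy on gaining an electron.
Tabulated electron affinity (kJ/mol): F 328, Cl 349, Ga 29, Se 195.
So from highest to lowest: Cl > F > Se > Ga.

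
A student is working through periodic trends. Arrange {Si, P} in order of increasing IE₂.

Si < P

Consider each +1 ion: Si⁺ still has 3 valence electrons; P⁺ still has 4 valence electrons.
All are still removing valence electrons, so compare the +1 ions as you would atoms: IE_2 generally rises across a period (higher Z_eff) and falls down a group (larger shell), subject to the usual subshell exceptions.
Valence configurations: Si⁺ [Ne]3s²3p¹, P⁺ [Ne]3s²3p².
Approximate IE_2 values (kJ/mol): Si 1577, P 1907.
Hence IE_2: Si < P.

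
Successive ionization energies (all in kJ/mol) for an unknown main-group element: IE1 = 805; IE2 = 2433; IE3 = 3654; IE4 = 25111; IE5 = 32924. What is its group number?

Look for the largest jump between consecutive ionization energies: IE4/IE3 ≈ 6.9, far larger than any earlier ratio.
That jump marks the point where a core electron is being removed. So the atom has 3 valence electrons.
A main-group element with 3 valence electrons is in group 13.

Group 13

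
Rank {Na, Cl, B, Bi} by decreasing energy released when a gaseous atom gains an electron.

Cl > Bi > Na > B

Adding an electron releases more energy for atoms nearer the top right (short of the noble gases).
These span different periods and groups, so the two trends combine.
Na > B: this pair runs against the simple trend — see the exception note.
Bi > Na: period and group pull opposite ways; the across-period shift dominates (91 vs 53 kJ/mol).
Cl > Bi: both effects reinforce here, so Cl is clearly the higher of the two.
Note the exception: Na has a higher electron affinity than B, contrary to the simple trend — B's ns²np¹ configuration gives only a small electron affinity — the sparsely filled np subshell binds an added electron weakly.
Tabulated electron affinity (kJ/mol): B 27, Na 53, Cl 349, Bi 91.
So from highest to lowest: Cl > Bi > Na > B.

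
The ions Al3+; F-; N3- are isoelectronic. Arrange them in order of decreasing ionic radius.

N3- > F- > Al3+

All of these have 10 electrons, so size is governed by nuclear charge alone: the more protons, the stronger the pull on the same electron cloud, and the smaller the ion.
Nuclear charges: Al3+ (Z=13), F- (Z=9), N3- (Z=7).
Largest to smallest: N3- > F- > Al3+.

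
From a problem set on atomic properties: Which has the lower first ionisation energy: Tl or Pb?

Tl

Tl is in period 6, group 13; Pb is in period 6, group 14.
IE₁ increases left→right with effective nuclear charge and decreases top→bottom as the valence shell moves farther out.
All lie in period 6, so first ionization energy increases left to right.
So Tl has the lower first ionisation energy (Tl < Pb).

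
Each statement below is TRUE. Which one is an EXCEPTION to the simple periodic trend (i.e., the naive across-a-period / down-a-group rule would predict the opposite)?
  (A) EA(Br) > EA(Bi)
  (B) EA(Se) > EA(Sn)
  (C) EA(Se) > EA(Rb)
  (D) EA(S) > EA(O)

(D)

The general trend: electron affinity increases across a period and decreases down a group.
(A) Br (period 4, group 17) vs Bi (period 6, group 15): the stated order agrees with the simple trend.
(B) Se (period 4, group 16) vs Sn (period 5, group 14): the stated order agrees with the simple trend.
(C) Se (period 4, group 16) vs Rb (period 5, group 1): the stated order agrees with the simple trend.
(D) S (period 3, group 16) vs O (period 2, group 16): the stated order contradicts the simple trend.
The exception is (D): the compact 2p subshell of O repels the added electron more than S's larger 3p does.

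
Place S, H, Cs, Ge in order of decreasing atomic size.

Cs, Ge, S, H

H is in period 1, group 1; S is in period 3, group 16; Ge is in period 4, group 14; Cs is in period 6, group 1.
Atomic radius shrinks across a period as nuclear charge pulls the same shell inward, and grows down a group as new shells are added.
Here both period and group differ, so the two effects have to be weighed against each other.
S > H: the two effects oppose for this pair; the down-group effect wins (103 vs 32 pm).
Ge > S: both effects reinforce here, so Ge is clearly the larger of the two.
Cs > Ge: relative to Ge, both the across-period and down-group shifts push Cs's atomic radius up.
Tabulated atomic radius (pm): H 32, S 103, Ge 121, Cs 232.
So from largest to smallest: Cs > Ge > S > H.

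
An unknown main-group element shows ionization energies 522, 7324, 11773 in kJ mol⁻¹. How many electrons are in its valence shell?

1

Look for the largest jump between consecutive ionization energies: IE2/IE1 ≈ 14.0, far larger than any earlier ratio.
That jump marks the point where a core electron is being removed. So the atom has 1 valence electron.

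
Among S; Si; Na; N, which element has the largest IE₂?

After 1 electron has been removed, what remains? S⁺ still has 5 valence electrons; Si⁺ still has 3 valence electrons; Na⁺ is the bare [Ne] core; N⁺ still has 4 valence electrons.
Breaking into a closed-shell core is much more expensive than removing a leftover valence electron — Na has the largest IE_2 here.
Valence configurations: S⁺ [Ne]3s²3p³, Si⁺ [Ne]3s²3p¹, N⁺ [He]2s²2p².
The numbers (kJ/mol): S 2252, Si 1577, Na 4562, N 2856.
Hence IE_2: Si < S < N < Na.

Na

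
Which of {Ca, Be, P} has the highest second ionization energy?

After 1 electron has been removed, what remains? Ca⁺ still has 1 valence electron; Be⁺ still has 1 valence electron; P⁺ still has 4 valence electrons.
All are still removing valence electrons, so compare the +1 ions as you would atoms: IE_2 generally rises across a period (higher Z_eff) and falls down a group (larger shell), subject to the usual subshell exceptions.
Valence configurations: Ca⁺ [Ar]4s¹, Be⁺ [He]2s¹, P⁺ [Ne]3s²3p².
Approximate IE_2 values (kJ/mol): Ca 1145, Be 1757, P 1907.
So the second ionization energies run Ca < Be < P.

P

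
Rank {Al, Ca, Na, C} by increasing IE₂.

Ca < Al < C < Na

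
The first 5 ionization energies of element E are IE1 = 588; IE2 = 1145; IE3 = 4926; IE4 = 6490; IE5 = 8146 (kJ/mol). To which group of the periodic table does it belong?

Group 2

Look for the largest jump between consecutive ionization energies: IE3/IE2 ≈ 4.3, far larger than any earlier ratio.
That jump marks the point where a core electron is being removed. So the atom has 2 valence electrons.
A main-group element with 2 valence electrons is in group 2.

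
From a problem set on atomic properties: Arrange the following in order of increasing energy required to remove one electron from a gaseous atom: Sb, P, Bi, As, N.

Bi < Sb < As < P < N

N is in period 2, group 15; P is in period 3, group 15; As is in period 4, group 15; Sb is in period 5, group 15; Bi is in period 6, group 15.
Across a period the outer electron is held more tightly (higher IE₁); down a group it sits in a higher shell, more shielded, and comes off more easily.
All are in group 15, so first ionization energy increases up the group.
So from lowest to highest: Bi < Sb < As < P < N.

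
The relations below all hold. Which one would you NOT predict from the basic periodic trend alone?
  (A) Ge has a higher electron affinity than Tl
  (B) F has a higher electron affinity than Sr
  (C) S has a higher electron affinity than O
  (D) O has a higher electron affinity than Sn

(C)

The general trend: electron affinity increases across a period and decreases down a group.
(A) Ge (period 4, group 14) vs Tl (period 6, group 13): the stated order agrees with the simple trend.
(B) F (period 2, group 17) vs Sr (period 5, group 2): the stated order agrees with the simple trend.
(C) S (period 3, group 16) vs O (period 2, group 16): the stated order contradicts the simple trend.
(D) O (period 2, group 16) vs Sn (period 5, group 14): the stated order agrees with the simple trend.
The exception is (C): the compact 2p subshell of O repels the added electron more than S's larger 3p does.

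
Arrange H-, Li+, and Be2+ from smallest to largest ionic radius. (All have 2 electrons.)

Be2+ < Li+ < H-

All of these have 2 electrons, so size is governed by nuclear charge alone: the more protons, the stronger the pull on the same electron cloud, and the smaller the ion.
Nuclear charges: Be2+ (Z=4), Li+ (Z=3), H- (Z=1).
Smallest to largest: Be2+ < Li+ < H-.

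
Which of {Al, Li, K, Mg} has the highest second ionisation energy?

After 1 electron has been removed, what remains? Al⁺ still has 2 valence electrons; Li⁺ is the bare [He] core; K⁺ is the bare [Ar] core; Mg⁺ still has 1 valence electron.
Breaking into a closed-shell core is much more expensive than removing a leftover valence electron — K and Li have the largest IE_2 here.
Valence configurations: Al⁺ [Ne]3s², Mg⁺ [Ne]3s¹.
The numbers (kJ/mol): Al 1817, Li 7298, K 3052, Mg 1451.
Putting it together, IE_2: Mg < Al < K < Li.

Li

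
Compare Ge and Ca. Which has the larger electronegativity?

Ca is in period 4, group 2; Ge is in period 4, group 14.
EN rises left→right (higher Z_eff, smaller atoms) and falls top→bottom (larger, more shielded atoms).
All lie in period 4, so electronegativity increases left to right.
So Ge has the larger electronegativity (Ge > Ca).

Ge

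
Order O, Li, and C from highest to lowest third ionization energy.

Li > O > C

IE_3 is the cost of taking one more electron from the +2 cation: O²⁺ still has 4 valence electrons; Li²⁺ is already 1 electron into the core; C²⁺ still has 2 valence electrons.
Core electrons are held far more tightly than valence electrons, so Li tops the IE_3 order.
Valence configurations: O²⁺ [He]2s²2p², C²⁺ [He]2s².
Approximate IE_3 values (kJ/mol): O 5300, Li 11815, C 4620.
So the third ionization energies run C < O < Li.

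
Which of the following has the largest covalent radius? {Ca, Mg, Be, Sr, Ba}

Ba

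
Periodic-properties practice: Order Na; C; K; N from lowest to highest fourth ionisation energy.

After 3 electrons have been removed, what remains? Na³⁺ is already 2 electrons into the core; C³⁺ still has 1 valence electron; K³⁺ is already 2 electrons into the core; N³⁺ still has 2 valence electrons.
Usually core removal costs more than valence removal, but here the competition is close: a tightly held n=2 valence electron can cost more to remove than an n=3 core electron, so the actual values have to decide it.
Valence configurations: C³⁺ [He]2s¹, N³⁺ [He]2s².
The numbers (kJ/mol): Na 9543, C 6223, K 5877, N 7475.
Putting it together, IE_4: K < C < N < Na.

K < C < N < Na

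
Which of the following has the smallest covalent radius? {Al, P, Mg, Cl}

Mg is in period 3, group 2; Al is in period 3, group 13; P is in period 3, group 15; Cl is in period 3, group 17.
Across a period the added protons contract the valence shell; down a group each new principal shell makes the atom larger.
All lie in period 3, so atomic radius increases right to left.
The smallest covalent radius among these belongs to Cl.

Cl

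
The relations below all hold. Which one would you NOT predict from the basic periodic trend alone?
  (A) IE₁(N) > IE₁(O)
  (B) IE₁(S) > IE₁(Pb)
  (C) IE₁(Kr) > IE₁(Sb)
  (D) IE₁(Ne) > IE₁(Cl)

(A)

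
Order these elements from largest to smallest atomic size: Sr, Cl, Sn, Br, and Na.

Na is in period 3, group 1; Cl is in period 3, group 17; Br is in period 4, group 17; Sr is in period 5, group 2; Sn is in period 5, group 14.
Radius decreases left→right (rising Z_eff, same n) and increases top→bottom (higher n).
Here both period and group differ, so the two effects have to be weighed against each other.
Br > Cl: they share group 17; the group trend gives Br the larger value.
Sn > Br: relative to Br, both the across-period and down-group shifts push Sn's atomic radius up.
Na > Sn: period and group pull opposite ways; the across-period shift dominates (155 vs 140 pm).
Sr > Na: the two effects oppose for this pair; the down-group effect wins (185 vs 155 pm).
For reference (pm): Na 155, Cl 99, Br 114, Sr 185, Sn 140.
So from largest to smallest: Sr > Na > Sn > Br > Cl.

Sr, Na, Sn, Br, Cl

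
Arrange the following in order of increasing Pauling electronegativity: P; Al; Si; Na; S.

Na < Al < Si < P < S

Na is in period 3, group 1; Al is in period 3, group 13; Si is in period 3, group 14; P is in period 3, group 15; S is in period 3, group 16.
Electronegativity increases across a period and decreases down a group, tracking effective nuclear charge and atomic size.
All lie in period 3, so electronegativity increases left to right.
So from lowest to highest: Na < Al < Si < P < S.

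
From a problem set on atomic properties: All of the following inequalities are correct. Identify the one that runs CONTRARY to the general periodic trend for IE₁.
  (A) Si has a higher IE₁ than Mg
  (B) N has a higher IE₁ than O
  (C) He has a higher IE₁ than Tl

(B)

The general trend: IE₁ increases across a period and decreases down a group.
(A) Si (period 3, group 14) vs Mg (period 3, group 2): the stated order agrees with the simple trend.
(B) N (period 2, group 15) vs O (period 2, group 16): the stated order contradicts the simple trend.
(C) He (period 1, group 18) vs Tl (period 6, group 13): the stated order agrees with the simple trend.
The exception is (B): pairing an electron in O's 2p⁴ costs repulsion energy, so O ionizes more easily than half-filled N (2p³).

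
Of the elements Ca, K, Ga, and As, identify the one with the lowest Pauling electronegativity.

K is in period 4, group 1; Ca is in period 4, group 2; Ga is in period 4, group 13; As is in period 4, group 15.
EN rises left→right (higher Z_eff, smaller atoms) and falls top→bottom (larger, more shielded atoms).
All lie in period 4, so electronegativity increases left to right.
The lowest Pauling electronegativity among these belongs to K.

K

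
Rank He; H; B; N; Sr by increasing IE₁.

H is in period 1, group 1; He is in period 1, group 18; B is in period 2, group 13; N is in period 2, group 15; Sr is in period 5, group 2.
First ionization energy rises across a period (greater Z_eff holds electrons more tightly) and falls down a group (valence electrons are farther from the nucleus).
Here both period and group differ, so the two effects have to be weighed against each other.
B > Sr: relative to Sr, both the across-period and down-group shifts push B's first ionization energy up.
H > B: period and group pull opposite ways; the down-group shift dominates (1312 vs 801 kJ/mol).
N > H: the two effects oppose for this pair; the across-period effect wins (1402 vs 1312 kJ/mol).
He > N: relative to N, both the across-period and down-group shifts push He's first ionization energy up.
Tabulated first ionization energy (kJ/mol): H 1312, He 2372, B 801, N 1402, Sr 550.
So from lowest to highest: Sr < B < H < N < He.

Sr, B, H, N, He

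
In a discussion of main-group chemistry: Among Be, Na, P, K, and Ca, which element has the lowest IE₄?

After 3 electrons have been removed, what remains? Be³⁺ is already 1 electron into the core; Na³⁺ is already 2 electrons into the core; P³⁺ still has 2 valence electrons; K³⁺ is already 2 electrons into the core; Ca³⁺ is already 1 electron into the core.
Pulling an electron out of a noble-gas core costs far more than removing a remaining valence electron, so K, Ca, Na and Be sit at the high end of IE_4.
Tabulated IE_4 (kJ/mol): Be 21007, Na 9543, P 4964, K 5877, Ca 6491.
Hence IE_4: P < K < Ca < Na < Be.

P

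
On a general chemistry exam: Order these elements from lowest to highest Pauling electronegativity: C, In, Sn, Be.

Be is in period 2, group 2; C is in period 2, group 14; In is in period 5, group 13; Sn is in period 5, group 14.
Atoms toward the upper right of the periodic table pull bonding electrons most strongly.
These span different periods and groups, so the two trends combine.
In > Be: period and group pull opposite ways; the across-period shift dominates (1.78 vs 1.57).
Sn > In: Sn lies to the right of In in period 5, so the across-period effect alone puts Sn higher.
C > Sn: they share group 14; the group trend gives C the larger value.
Tabulated electronegativity (Pauling): Be 1.57, C 2.55, In 1.78, Sn 1.96.
So from lowest to highest: Be < In < Sn < C.

Be < In < Sn < C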